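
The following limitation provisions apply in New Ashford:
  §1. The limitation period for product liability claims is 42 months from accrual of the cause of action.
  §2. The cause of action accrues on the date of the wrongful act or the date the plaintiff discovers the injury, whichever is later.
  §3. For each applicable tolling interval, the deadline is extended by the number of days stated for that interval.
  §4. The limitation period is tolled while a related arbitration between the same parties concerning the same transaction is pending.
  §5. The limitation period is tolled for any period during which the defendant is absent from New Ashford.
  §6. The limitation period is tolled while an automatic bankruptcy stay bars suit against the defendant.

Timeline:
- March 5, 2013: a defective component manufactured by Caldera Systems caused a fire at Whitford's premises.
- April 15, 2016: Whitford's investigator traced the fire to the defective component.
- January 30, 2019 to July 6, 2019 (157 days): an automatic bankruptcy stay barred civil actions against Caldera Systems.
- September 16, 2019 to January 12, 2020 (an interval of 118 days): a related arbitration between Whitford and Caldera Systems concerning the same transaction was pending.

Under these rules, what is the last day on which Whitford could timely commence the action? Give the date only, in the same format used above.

Because discovery on April 15, 2016 post-dates the March 5, 2013 act, accrual under the later-of rule falls on April 15, 2016.
Adding the 42 months base period to April 15, 2016 gives a deadline of October 15, 2019, before any tolling.
The period was tolled for 157 days by the automatic bankruptcy stay (January 30, 2019 to July 6, 2019), pushing the deadline to March 20, 2020.
The period was tolled for 118 days by the pending related arbitration (September 16, 2019 to January 12, 2020), pushing the deadline to July 16, 2020.

July 16, 2020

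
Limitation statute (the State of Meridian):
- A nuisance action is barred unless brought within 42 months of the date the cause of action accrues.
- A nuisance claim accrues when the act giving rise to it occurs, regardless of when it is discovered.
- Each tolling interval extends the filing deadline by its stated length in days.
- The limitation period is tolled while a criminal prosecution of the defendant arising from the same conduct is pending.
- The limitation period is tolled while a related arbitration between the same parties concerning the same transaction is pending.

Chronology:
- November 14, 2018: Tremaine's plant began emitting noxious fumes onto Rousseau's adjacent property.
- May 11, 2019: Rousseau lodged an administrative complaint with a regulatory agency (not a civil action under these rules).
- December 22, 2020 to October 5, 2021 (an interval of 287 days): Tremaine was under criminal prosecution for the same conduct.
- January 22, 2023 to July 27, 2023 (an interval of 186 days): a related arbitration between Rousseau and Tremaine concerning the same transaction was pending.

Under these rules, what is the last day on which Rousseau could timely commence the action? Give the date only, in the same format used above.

August 30, 2023

The cause of action accrued on November 14, 2018, the date of the act.
Adding the 42 months base period to November 14, 2018 gives a deadline of May 14, 2022, before any tolling.
Because the pending criminal prosecution ran from December 22, 2020 to October 5, 2021, the deadline is extended by 287 days to February 25, 2023.
Because the pending related arbitration ran from January 22, 2023 to July 27, 2023, the deadline is extended by 186 days to August 30, 2023.
Nothing else in the chronology tolls or restarts the period.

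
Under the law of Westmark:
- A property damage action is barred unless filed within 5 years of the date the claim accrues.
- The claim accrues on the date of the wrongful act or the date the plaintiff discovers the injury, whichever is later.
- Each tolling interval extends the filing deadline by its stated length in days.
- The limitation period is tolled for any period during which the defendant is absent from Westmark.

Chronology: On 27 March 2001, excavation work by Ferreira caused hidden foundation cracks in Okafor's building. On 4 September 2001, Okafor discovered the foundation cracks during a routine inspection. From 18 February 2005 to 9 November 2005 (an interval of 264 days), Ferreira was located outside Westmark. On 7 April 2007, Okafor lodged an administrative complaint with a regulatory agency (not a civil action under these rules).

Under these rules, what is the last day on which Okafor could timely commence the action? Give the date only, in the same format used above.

26 May 2007

Because discovery on 4 September 2001 post-dates the 27 March 2001 act, accrual under the later-of rule falls on 4 September 2001.
Adding the 5 years base period to 4 September 2001 gives a deadline of 4 September 2006, before any tolling.
The defendant's absence from the jurisdiction from 18 February 2005 to 9 November 2005 tolled the period for 264 days, extending the deadline to 26 May 2007.
None of the other events listed affects the running of the period under the stated rules.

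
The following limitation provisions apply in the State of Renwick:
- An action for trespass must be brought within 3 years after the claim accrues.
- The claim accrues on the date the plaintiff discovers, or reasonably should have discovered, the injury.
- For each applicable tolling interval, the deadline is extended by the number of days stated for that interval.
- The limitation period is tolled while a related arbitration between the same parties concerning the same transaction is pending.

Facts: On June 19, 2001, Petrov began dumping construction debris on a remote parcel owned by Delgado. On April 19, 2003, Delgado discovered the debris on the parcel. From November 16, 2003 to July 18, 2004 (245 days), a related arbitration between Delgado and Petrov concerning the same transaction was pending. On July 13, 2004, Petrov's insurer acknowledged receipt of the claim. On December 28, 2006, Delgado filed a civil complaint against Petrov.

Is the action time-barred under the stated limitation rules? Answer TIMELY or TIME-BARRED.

The claim did not accrue until Delgado discovered the injury on April 19, 2003; the June 19, 2001 act date does not start the clock under the stated rule.
The untolled deadline — 3 years after April 19, 2003 — is April 19, 2006.
The pending related arbitration from November 16, 2003 to July 18, 2004 tolled the period for 245 days, extending the deadline to December 20, 2006.
Nothing else in the chronology tolls or restarts the period.
Filing on December 28, 2006 missed the December 20, 2006 deadline — the action is time-barred.

TIME-BARRED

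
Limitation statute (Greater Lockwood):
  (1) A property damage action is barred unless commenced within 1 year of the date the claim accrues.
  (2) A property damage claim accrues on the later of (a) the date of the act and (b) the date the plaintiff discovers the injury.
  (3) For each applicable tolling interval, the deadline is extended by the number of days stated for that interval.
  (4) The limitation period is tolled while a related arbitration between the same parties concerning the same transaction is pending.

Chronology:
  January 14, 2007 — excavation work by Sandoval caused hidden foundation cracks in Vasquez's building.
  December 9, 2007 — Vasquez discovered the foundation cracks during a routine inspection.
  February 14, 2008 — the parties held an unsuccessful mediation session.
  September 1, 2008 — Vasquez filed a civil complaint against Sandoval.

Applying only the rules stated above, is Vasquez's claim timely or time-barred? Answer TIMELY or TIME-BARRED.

The claim accrued on December 9, 2007 — the later of the January 14, 2007 act and the December 9, 2007 discovery.
1 year from December 9, 2007 is December 9, 2008.
None of the other events listed affects the running of the period under the stated rules.
The September 1, 2008 filing precedes the December 9, 2008 deadline; the claim is timely.

TIMELY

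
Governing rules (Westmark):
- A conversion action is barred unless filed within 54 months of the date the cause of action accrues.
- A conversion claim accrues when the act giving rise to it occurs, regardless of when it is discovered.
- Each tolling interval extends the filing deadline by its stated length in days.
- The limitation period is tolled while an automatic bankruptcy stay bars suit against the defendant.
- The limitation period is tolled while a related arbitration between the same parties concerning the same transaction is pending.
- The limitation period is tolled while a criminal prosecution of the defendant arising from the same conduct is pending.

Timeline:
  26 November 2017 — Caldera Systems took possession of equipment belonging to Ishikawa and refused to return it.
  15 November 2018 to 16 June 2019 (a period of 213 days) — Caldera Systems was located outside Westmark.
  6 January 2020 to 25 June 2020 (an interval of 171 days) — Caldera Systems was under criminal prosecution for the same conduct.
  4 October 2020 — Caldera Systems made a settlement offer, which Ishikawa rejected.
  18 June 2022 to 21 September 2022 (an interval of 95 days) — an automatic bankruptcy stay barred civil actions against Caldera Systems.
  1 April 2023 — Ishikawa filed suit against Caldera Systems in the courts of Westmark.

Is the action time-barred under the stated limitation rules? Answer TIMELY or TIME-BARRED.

TIME-BARRED

The claim accrued on 26 November 2017, when the wrongful act occurred.
The untolled deadline — 54 months after 26 November 2017 — is 26 May 2022.
The pending criminal prosecution from 6 January 2020 to 25 June 2020 tolled the period for 171 days, extending the deadline to 13 November 2022.
The automatic bankruptcy stay from 18 June 2022 to 21 September 2022 tolled the period for 95 days, extending the deadline to 16 February 2023.
Although the defendant's absence ran from 15 November 2018 to 16 June 2019, the stated rules do not make that a tolling event, so it is disregarded.
Nothing else in the chronology tolls or restarts the period.
Ishikawa filed on 1 April 2023, after the 16 February 2023 deadline, so the action is time-barred.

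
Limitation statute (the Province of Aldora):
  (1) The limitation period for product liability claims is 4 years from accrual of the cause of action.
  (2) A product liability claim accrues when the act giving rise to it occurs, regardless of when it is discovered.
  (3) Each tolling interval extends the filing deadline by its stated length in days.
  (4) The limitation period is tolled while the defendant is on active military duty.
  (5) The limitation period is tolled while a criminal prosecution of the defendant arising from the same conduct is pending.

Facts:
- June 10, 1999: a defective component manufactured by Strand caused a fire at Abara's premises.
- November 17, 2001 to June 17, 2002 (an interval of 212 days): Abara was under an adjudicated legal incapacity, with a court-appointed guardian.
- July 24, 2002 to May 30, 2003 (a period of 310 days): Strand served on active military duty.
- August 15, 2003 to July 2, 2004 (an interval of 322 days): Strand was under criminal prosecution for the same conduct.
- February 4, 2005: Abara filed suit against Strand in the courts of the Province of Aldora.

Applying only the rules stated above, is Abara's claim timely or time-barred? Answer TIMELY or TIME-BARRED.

TIMELY

The claim accrued on June 10, 1999, when the wrongful act occurred.
4 years from June 10, 1999 is June 10, 2003.
The period was tolled for 310 days by the defendant's active military service (July 24, 2002 to May 30, 2003), pushing the deadline to April 15, 2004.
The period was tolled for 322 days by the pending criminal prosecution (August 15, 2003 to July 2, 2004), pushing the deadline to March 3, 2005.
No stated provision tolls the period for the plaintiff's incapacity, so the interval from November 17, 2001 to June 17, 2002 has no effect on the deadline.
Filing on February 4, 2005 beat the March 3, 2005 deadline — the action is timely.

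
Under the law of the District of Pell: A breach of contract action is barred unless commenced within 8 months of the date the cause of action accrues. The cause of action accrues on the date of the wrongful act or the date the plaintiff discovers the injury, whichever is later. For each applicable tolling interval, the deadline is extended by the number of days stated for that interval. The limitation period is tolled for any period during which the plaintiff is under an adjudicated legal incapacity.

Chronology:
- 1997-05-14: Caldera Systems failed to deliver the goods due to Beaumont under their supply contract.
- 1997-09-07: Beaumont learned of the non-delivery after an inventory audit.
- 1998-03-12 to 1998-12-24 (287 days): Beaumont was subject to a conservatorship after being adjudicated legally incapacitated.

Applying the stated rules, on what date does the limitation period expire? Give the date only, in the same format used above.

1999-02-18

Because discovery on 1997-09-07 post-dates the 1997-05-14 act, accrual under the later-of rule falls on 1997-09-07.
8 months from 1997-09-07 is 1998-05-07.
Because the plaintiff's legal incapacity ran from 1998-03-12 to 1998-12-24, the deadline is extended by 287 days to 1999-02-18.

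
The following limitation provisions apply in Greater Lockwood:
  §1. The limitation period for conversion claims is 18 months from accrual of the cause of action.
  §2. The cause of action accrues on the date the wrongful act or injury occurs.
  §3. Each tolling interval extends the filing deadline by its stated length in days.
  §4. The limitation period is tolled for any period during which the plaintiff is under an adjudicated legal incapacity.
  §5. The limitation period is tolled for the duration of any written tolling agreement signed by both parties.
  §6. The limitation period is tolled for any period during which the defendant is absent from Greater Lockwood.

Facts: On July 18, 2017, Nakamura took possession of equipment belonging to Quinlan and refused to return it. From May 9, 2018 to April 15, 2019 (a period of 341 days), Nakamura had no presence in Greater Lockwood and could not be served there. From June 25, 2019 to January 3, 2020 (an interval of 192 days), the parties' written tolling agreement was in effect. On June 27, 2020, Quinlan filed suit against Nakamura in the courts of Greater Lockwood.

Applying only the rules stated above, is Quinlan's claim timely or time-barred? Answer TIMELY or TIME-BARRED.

TIMELY

The claim accrued on July 18, 2017, when the wrongful act occurred.
Adding the 18 months base period to July 18, 2017 gives a deadline of January 18, 2019, before any tolling.
Because the defendant's absence from the jurisdiction ran from May 9, 2018 to April 15, 2019, the deadline is extended by 341 days to December 25, 2019.
Because the written tolling agreement ran from June 25, 2019 to January 3, 2020, the deadline is extended by 192 days to July 4, 2020.
Quinlan filed on June 27, 2020, before the July 4, 2020 deadline, so the action is timely.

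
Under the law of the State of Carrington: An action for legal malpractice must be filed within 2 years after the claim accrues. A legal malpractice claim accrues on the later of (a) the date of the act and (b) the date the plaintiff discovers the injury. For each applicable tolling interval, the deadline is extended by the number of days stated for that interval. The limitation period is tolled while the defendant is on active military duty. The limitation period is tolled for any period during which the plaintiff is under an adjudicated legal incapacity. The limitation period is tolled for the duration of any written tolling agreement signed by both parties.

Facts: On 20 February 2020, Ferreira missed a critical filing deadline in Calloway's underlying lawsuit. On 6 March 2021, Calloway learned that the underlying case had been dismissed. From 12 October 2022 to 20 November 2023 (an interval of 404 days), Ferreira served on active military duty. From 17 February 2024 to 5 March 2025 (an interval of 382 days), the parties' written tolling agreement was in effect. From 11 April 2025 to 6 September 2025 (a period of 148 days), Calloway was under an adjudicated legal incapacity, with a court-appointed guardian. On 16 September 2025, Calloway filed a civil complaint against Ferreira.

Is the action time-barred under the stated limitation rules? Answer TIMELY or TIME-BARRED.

TIMELY

The claim accrued on 6 March 2021 — the later of the 20 February 2020 act and the 6 March 2021 discovery.
Adding the 2 years base period to 6 March 2021 gives a deadline of 6 March 2023, before any tolling.
Because the defendant's active military service ran from 12 October 2022 to 20 November 2023, the deadline is extended by 404 days to 13 April 2024.
The period was tolled for 382 days by the written tolling agreement (17 February 2024 to 5 March 2025), pushing the deadline to 30 April 2025.
The period was tolled for 148 days by the plaintiff's legal incapacity (11 April 2025 to 6 September 2025), pushing the deadline to 25 September 2025.
Filing on 16 September 2025 beat the 25 September 2025 deadline — the action is timely.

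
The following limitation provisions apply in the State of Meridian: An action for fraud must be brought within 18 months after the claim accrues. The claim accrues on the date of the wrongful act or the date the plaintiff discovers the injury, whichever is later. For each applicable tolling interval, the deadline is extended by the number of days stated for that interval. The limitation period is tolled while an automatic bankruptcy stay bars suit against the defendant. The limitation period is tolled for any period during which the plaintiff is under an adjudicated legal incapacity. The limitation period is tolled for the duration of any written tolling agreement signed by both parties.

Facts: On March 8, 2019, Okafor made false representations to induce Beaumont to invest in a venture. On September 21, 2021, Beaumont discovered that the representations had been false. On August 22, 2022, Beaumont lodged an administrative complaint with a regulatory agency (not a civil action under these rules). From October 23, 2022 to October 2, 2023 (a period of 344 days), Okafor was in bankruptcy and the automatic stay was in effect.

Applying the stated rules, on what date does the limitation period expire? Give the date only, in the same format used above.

Because discovery on September 21, 2021 post-dates the March 8, 2019 act, accrual under the later-of rule falls on September 21, 2021.
Adding the 18 months base period to September 21, 2021 gives a deadline of March 21, 2023, before any tolling.
Because the automatic bankruptcy stay ran from October 23, 2022 to October 2, 2023, the deadline is extended by 344 days to February 28, 2024.
Nothing else in the chronology tolls or restarts the period.

February 28, 2024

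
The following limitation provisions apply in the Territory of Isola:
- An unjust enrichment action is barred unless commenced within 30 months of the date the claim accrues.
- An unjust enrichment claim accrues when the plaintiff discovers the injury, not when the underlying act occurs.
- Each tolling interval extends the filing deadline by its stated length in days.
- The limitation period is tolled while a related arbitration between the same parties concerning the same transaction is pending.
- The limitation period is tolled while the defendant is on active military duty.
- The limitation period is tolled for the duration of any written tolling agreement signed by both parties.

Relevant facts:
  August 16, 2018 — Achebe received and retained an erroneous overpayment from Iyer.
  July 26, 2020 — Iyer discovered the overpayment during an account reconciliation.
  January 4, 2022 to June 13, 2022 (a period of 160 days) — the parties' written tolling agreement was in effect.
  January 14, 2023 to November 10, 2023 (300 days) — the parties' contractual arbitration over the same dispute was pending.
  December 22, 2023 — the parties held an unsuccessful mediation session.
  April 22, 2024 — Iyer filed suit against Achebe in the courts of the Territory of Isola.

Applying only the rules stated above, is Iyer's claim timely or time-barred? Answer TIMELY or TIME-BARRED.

TIMELY

The claim did not accrue until Iyer discovered the injury on July 26, 2020; the August 16, 2018 act date does not start the clock under the stated rule.
The untolled deadline — 30 months after July 26, 2020 — is January 26, 2023.
Because the written tolling agreement ran from January 4, 2022 to June 13, 2022, the deadline is extended by 160 days to July 5, 2023.
The pending related arbitration from January 14, 2023 to November 10, 2023 tolled the period for 300 days, extending the deadline to April 30, 2024.
The other events in the timeline have no effect on the limitation period under the stated rules.
The April 22, 2024 filing precedes the April 30, 2024 deadline; the claim is timely.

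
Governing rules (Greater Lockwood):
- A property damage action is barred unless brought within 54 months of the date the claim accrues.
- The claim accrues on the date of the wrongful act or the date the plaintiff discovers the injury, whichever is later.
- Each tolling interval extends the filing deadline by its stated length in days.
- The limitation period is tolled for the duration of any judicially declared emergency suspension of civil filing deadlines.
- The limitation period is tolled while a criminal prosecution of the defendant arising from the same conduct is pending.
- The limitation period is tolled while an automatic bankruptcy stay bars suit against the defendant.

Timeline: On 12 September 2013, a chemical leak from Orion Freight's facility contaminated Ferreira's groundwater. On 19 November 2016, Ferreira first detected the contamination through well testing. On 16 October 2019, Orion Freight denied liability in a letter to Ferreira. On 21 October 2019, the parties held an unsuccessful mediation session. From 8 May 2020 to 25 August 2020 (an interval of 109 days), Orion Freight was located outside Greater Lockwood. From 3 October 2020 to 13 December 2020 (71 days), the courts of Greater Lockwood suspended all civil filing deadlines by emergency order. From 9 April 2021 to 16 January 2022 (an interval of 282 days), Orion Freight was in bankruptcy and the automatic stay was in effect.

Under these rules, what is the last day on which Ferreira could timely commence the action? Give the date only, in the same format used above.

Because discovery on 19 November 2016 post-dates the 12 September 2013 act, accrual under the later-of rule falls on 19 November 2016.
Adding the 54 months base period to 19 November 2016 gives a deadline of 19 May 2021, before any tolling.
Because the emergency suspension of filing deadlines ran from 3 October 2020 to 13 December 2020, the deadline is extended by 71 days to 29 July 2021.
Because the automatic bankruptcy stay ran from 9 April 2021 to 16 January 2022, the deadline is extended by 282 days to 7 May 2022.
No stated provision tolls the period for the defendant's absence, so the interval from 8 May 2020 to 25 August 2020 has no effect on the deadline.
None of the other events listed affects the running of the period under the stated rules.

7 May 2022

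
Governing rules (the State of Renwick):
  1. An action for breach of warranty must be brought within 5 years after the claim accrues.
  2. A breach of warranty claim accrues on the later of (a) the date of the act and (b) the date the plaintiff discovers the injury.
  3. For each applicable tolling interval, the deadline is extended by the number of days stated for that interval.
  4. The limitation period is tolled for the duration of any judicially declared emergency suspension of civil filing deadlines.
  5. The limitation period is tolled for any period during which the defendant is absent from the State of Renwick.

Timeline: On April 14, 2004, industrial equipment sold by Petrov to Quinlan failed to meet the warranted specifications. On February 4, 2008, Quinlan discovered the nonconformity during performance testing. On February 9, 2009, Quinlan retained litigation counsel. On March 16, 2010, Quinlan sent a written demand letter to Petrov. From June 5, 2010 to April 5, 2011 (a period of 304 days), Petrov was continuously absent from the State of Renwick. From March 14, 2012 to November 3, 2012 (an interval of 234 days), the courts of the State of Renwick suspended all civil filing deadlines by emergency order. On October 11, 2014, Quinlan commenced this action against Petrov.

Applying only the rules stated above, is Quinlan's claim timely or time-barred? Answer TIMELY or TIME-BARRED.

TIME-BARRED

Taking the later of the act (April 14, 2004) and discovery (February 4, 2008), the claim accrued on February 4, 2008.
5 years from February 4, 2008 is February 4, 2013.
The defendant's absence from the jurisdiction from June 5, 2010 to April 5, 2011 tolled the period for 304 days, extending the deadline to December 5, 2013.
The period was tolled for 234 days by the emergency suspension of filing deadlines (March 14, 2012 to November 3, 2012), pushing the deadline to July 27, 2014.
Nothing else in the chronology tolls or restarts the period.
Quinlan filed on October 11, 2014, after the July 27, 2014 deadline, so the action is time-barred.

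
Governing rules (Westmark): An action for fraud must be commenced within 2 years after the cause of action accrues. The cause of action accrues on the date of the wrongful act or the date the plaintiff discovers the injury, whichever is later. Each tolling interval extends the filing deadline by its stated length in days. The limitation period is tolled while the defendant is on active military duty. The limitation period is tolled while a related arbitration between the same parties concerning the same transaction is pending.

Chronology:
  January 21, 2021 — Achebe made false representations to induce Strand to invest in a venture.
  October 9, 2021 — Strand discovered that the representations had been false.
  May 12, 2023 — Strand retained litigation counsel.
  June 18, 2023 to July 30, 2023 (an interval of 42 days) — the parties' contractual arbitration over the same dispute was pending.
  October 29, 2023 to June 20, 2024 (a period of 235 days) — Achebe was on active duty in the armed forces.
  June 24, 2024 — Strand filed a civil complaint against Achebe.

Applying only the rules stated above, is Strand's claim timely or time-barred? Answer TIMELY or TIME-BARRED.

Because discovery on October 9, 2021 post-dates the January 21, 2021 act, accrual under the later-of rule falls on October 9, 2021.
2 years from October 9, 2021 is October 9, 2023.
The pending related arbitration from June 18, 2023 to July 30, 2023 tolled the period for 42 days, extending the deadline to November 20, 2023.
The defendant's active military service from October 29, 2023 to June 20, 2024 tolled the period for 235 days, extending the deadline to July 12, 2024.
None of the other events listed affects the running of the period under the stated rules.
Strand filed on June 24, 2024, before the July 12, 2024 deadline, so the action is timely.

TIMELY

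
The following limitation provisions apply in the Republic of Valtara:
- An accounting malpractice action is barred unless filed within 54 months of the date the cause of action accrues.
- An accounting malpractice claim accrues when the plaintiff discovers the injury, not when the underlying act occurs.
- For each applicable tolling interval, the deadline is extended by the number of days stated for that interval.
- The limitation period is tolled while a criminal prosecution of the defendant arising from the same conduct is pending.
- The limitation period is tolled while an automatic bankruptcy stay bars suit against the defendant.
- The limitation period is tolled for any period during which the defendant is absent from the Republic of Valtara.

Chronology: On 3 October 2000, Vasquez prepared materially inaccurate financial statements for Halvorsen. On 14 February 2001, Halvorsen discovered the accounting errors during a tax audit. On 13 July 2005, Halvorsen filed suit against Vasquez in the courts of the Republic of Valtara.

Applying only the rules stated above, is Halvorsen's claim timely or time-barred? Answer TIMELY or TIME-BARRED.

Accrual is tied to discovery, so the period began on 14 February 2001 rather than on 3 October 2000 when the act occurred.
Adding the 54 months base period to 14 February 2001 gives a deadline of 14 August 2005, before any tolling.
Filing on 13 July 2005 beat the 14 August 2005 deadline — the action is timely.

TIMELY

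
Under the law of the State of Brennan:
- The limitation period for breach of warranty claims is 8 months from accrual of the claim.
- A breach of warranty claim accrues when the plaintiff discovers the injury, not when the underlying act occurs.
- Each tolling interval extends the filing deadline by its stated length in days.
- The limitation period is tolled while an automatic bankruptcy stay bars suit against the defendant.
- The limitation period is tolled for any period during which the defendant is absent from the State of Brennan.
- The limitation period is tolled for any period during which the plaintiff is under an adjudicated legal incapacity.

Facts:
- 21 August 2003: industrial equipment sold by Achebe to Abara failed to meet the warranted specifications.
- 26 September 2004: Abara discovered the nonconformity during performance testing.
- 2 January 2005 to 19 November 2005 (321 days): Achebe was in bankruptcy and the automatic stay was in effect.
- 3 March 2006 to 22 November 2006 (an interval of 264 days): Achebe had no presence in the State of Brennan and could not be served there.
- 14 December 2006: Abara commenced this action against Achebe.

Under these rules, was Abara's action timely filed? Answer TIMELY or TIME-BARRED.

The claim did not accrue until Abara discovered the injury on 26 September 2004; the 21 August 2003 act date does not start the clock under the stated rule.
The untolled deadline — 8 months after 26 September 2004 — is 26 May 2005.
Because the automatic bankruptcy stay ran from 2 January 2005 to 19 November 2005, the deadline is extended by 321 days to 12 April 2006.
The defendant's absence from the jurisdiction from 3 March 2006 to 22 November 2006 tolled the period for 264 days, extending the deadline to 1 January 2007.
The 14 December 2006 filing precedes the 1 January 2007 deadline; the claim is timely.

TIMELY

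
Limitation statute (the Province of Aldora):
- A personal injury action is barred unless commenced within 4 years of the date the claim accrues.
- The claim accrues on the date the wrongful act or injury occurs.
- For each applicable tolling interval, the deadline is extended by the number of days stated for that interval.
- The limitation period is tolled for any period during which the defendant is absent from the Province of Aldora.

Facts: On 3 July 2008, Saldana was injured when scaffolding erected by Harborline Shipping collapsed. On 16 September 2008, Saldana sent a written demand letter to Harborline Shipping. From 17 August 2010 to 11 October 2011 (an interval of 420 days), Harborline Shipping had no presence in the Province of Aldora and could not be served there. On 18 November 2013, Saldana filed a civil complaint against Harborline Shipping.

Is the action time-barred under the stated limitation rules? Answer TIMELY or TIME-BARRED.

The claim accrued on 3 July 2008, when the wrongful act occurred.
The untolled deadline — 4 years after 3 July 2008 — is 3 July 2012.
Because the defendant's absence from the jurisdiction ran from 17 August 2010 to 11 October 2011, the deadline is extended by 420 days to 27 August 2013.
The other events in the timeline have no effect on the limitation period under the stated rules.
Saldana filed on 18 November 2013, after the 27 August 2013 deadline, so the action is time-barred.

TIME-BARRED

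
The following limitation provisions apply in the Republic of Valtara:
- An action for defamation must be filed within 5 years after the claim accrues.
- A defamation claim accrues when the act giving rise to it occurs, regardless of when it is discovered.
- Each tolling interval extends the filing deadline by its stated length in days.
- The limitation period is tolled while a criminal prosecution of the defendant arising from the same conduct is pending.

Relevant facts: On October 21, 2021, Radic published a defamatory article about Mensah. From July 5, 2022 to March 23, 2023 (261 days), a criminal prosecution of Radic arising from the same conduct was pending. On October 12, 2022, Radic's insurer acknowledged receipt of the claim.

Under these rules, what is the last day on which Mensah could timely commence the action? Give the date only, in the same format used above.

The limitation period began to run on October 21, 2021.
The untolled deadline — 5 years after October 21, 2021 — is October 21, 2026.
Because the pending criminal prosecution ran from July 5, 2022 to March 23, 2023, the deadline is extended by 261 days to July 9, 2027.
None of the other events listed affects the running of the period under the stated rules.

July 9, 2027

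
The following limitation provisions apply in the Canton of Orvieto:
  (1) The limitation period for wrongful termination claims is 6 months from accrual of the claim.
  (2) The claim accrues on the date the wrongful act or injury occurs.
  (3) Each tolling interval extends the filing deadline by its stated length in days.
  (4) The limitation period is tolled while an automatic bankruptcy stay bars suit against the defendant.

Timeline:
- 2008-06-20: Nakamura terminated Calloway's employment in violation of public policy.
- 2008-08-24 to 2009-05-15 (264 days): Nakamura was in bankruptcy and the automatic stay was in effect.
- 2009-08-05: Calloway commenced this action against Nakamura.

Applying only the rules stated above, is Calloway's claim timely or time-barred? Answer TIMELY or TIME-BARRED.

TIMELY

The claim accrued on 2008-06-20, the date of the act.
The untolled deadline — 6 months after 2008-06-20 — is 2008-12-20.
The automatic bankruptcy stay from 2008-08-24 to 2009-05-15 tolled the period for 264 days, extending the deadline to 2009-09-10.
Filing on 2009-08-05 beat the 2009-09-10 deadline — the action is timely.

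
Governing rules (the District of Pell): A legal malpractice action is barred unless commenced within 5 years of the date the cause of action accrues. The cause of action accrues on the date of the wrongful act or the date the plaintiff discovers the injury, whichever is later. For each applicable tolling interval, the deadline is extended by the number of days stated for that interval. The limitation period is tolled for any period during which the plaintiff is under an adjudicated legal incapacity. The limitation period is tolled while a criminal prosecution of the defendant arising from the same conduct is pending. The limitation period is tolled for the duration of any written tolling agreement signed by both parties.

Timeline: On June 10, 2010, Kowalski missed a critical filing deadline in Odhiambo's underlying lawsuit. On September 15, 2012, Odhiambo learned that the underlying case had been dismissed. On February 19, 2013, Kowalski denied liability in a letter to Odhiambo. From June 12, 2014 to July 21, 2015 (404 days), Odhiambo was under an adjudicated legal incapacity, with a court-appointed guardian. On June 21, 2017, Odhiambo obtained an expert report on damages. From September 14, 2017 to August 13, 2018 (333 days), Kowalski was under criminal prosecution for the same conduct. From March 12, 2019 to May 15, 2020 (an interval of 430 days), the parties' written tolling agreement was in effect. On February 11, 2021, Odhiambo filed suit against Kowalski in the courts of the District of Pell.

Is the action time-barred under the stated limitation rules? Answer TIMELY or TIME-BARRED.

The claim accrued on September 15, 2012 — the later of the June 10, 2010 act and the September 15, 2012 discovery.
5 years from September 15, 2012 is September 15, 2017.
The period was tolled for 404 days by the plaintiff's legal incapacity (June 12, 2014 to July 21, 2015), pushing the deadline to October 24, 2018.
The period was tolled for 333 days by the pending criminal prosecution (September 14, 2017 to August 13, 2018), pushing the deadline to September 22, 2019.
The written tolling agreement from March 12, 2019 to May 15, 2020 tolled the period for 430 days, extending the deadline to November 25, 2020.
Nothing else in the chronology tolls or restarts the period.
Odhiambo filed on February 11, 2021, after the November 25, 2020 deadline, so the action is time-barred.

TIME-BARRED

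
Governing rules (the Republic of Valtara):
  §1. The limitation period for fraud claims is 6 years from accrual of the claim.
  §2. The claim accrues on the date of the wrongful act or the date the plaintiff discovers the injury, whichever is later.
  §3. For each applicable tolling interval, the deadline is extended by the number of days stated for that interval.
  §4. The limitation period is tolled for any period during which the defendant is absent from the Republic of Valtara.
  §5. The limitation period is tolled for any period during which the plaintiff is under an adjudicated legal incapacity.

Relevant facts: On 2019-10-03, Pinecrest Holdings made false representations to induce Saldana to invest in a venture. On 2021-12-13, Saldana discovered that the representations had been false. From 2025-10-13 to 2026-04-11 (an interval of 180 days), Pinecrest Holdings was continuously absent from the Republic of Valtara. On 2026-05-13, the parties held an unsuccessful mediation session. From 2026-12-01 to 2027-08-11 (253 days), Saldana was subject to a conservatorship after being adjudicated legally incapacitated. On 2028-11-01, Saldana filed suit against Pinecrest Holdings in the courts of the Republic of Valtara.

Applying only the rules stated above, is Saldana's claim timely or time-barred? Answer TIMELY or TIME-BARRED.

TIMELY

The claim accrued on 2021-12-13 — the later of the 2019-10-03 act and the 2021-12-13 discovery.
Adding the 6 years base period to 2021-12-13 gives a deadline of 2027-12-13, before any tolling.
Because the defendant's absence from the jurisdiction ran from 2025-10-13 to 2026-04-11, the deadline is extended by 180 days to 2028-06-10.
The plaintiff's legal incapacity from 2026-12-01 to 2027-08-11 tolled the period for 253 days, extending the deadline to 2029-02-18.
The other events in the timeline have no effect on the limitation period under the stated rules.
The 2028-11-01 filing precedes the 2029-02-18 deadline; the claim is timely.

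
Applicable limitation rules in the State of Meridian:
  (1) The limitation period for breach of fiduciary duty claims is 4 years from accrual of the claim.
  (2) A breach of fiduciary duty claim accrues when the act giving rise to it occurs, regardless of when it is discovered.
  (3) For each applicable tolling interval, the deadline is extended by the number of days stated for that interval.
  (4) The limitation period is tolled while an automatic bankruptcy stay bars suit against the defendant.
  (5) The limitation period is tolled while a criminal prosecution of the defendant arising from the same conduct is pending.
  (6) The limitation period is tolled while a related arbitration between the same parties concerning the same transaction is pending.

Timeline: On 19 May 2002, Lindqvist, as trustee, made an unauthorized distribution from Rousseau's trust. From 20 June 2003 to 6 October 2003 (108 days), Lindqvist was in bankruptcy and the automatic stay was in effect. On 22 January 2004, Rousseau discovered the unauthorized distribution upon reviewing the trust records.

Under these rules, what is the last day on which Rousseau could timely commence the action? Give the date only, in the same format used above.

The claim accrued on 19 May 2002, when the wrongful act occurred; under the stated occurrence rule the 22 January 2004 discovery does not delay accrual.
4 years from 19 May 2002 is 19 May 2006.
Because the automatic bankruptcy stay ran from 20 June 2003 to 6 October 2003, the deadline is extended by 108 days to 4 September 2006.

4 September 2006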